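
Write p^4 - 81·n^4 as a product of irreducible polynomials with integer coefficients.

(p - 3·n)·(p + 3·n)·(p^2 + 9·n^2)

Write as (p^2)² − (9·n^2)², then factor p^2 - 9·n^2 once more.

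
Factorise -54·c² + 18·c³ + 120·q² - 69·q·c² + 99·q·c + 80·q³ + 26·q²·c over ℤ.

(8·q - 3·c)·(2·q - c + 3)·(5·q + 6·c)

Group: 2·q·(40·q² + 33·q·c - 18·c²) + (-c + 3)·(40·q² + 33·q·c - 18·c²); both groups contain (40·q² + 33·q·c - 18·c²), so (2·q - c + 3) is a factor with cofactor 40·q² + 33·q·c - 18·c².
The cofactor groups again: 40·q² + 33·q·c - 18·c² = 8·q·(5·q + 6·c) - 3·c·(5·q + 6·c); both groups contain (5·q + 6·c), giving (8·q - 3·c)·(5·q + 6·c).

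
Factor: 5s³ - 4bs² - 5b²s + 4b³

(4b - 5s)(b + s)(b - s)

Group: b(4b² - 9bs + 5s²) + s(4b² - 9bs + 5s²); both groups contain (4b² - 9bs + 5s²), so (b + s) is a factor with cofactor 4b² - 9bs + 5s².
The cofactor groups again: 4b² - 9bs + 5s² = b(4b - 5s) - s(4b - 5s); both groups contain (4b - 5s), giving (b - s)(4b - 5s).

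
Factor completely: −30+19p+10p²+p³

(p+5)(p+6)(p−1)

Among the possible rational roots, p = 1 is a root, so (p−1) divides it; the quotient is p²+11p+30.
The remaining quadratic factors as (p+5)(p+6).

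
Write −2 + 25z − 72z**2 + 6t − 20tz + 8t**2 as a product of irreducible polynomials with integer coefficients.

Group: 4t(2t − 9z + 2) + (8z − 1)(2t − 9z + 2); both groups contain (2t − 9z + 2).

(2t − 9z + 2)(4t + 8z − 1)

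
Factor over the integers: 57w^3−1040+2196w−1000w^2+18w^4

(3w−2)(6w−13)(w+10)(w−4)

Testing divisors of the constant over divisors of the leading coefficient, w = 2/3 is a root, giving the factor (3w−2) and quotient 6w^3+23w^2−318w+520.
Then w = 4 is a root, giving the factor (w−4) and quotient 6w^2+47w−130.
The remaining quadratic factors as (6w−13)(w+10).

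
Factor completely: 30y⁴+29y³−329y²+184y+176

(2y+1)(3y−4)(5y−11)(y+4)

Among the possible rational roots, y = −1/2 is a root, so (2y+1) divides it; the quotient is 15y³+7y²−168y+176.
Next, y = −4 is a root, so (y+4) is a factor; dividing leaves 15y²−53y+44.
The remaining quadratic factors as (5y−11)(3y−4).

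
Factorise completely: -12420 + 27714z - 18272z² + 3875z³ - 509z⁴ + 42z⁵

By the rational root theorem, z = 6 is a root, so (z - 6) divides it; the quotient is 42z⁴ - 257z³ + 2333z² - 4274z + 2070.
Continuing, z = 9/7 is a root, so (7z - 9) is a factor; dividing leaves 6z³ - 29z² + 296z - 230.
Then z = 5/6 is a root, so (6z - 5) is a factor; dividing leaves z² - 4z + 46.
The quadratic z² - 4z + 46 has discriminant -168 < 0 and is irreducible over ℤ.

(6z - 5)(7z - 9)(z - 6)(z² - 4z + 46)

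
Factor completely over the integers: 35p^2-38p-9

Need a pair with product 35·(-9) = -315 and sum -38: that's 7 and -45.
Split the middle term: 35p^2+7p - 45p-9 = 7p(5p+1) - 9(5p+1).

(5p+1)(7p-9)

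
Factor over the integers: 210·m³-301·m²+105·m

7·m·(5·m-3)·(6·m-5)

Pull out the common factor 7·m, then factor the remaining trinomial.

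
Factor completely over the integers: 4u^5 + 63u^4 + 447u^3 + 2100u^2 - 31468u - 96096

(4u + 11)(u + 13)(u - 6)(u^2 + 6u + 112)

Among the possible rational roots, u = -11/4 is a root, giving the factor (4u + 11) and quotient u^4 + 13u^3 + 76u^2 + 316u - 8736.
Continuing, u = 6 is a root, giving the factor (u - 6) and quotient u^3 + 19u^2 + 190u + 1456.
Then u = -13 is a root, giving the factor (u + 13) and quotient u^2 + 6u + 112.
The quadratic u^2 + 6u + 112 has discriminant -412 < 0 and is irreducible over ℤ.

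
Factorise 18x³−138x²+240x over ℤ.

Pull out the common factor 6x, then factor the remaining trinomial.

6x(3x−8)(x−5)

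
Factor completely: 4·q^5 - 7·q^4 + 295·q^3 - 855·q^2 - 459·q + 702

Among the possible rational roots, q = -1 is a root, so (q + 1) divides it; the quotient is 4·q^4 - 11·q^3 + 306·q^2 - 1161·q + 702.
Then q = 3 is a root, so (q - 3) is a factor; dividing leaves 4·q^3 + q^2 + 309·q - 234.
Next, q = 3/4 is a root, giving the factor (4·q - 3) and quotient q^2 + q + 78.
The quadratic q^2 + q + 78 has discriminant -311 < 0 and is irreducible over ℤ.

(4·q - 3)·(q + 1)·(q - 3)·(q^2 + q + 78)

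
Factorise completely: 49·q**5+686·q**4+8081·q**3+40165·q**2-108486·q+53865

Testing divisors of the constant over divisors of the leading coefficient, q = 9/7 is a root, so (7·q-9) is a factor; dividing leaves 7·q**4+107·q**3+1292·q**2+7399·q-5985.
Then q = 5/7 is a root, so (7·q-5) is a factor; dividing leaves q**3+16·q**2+196·q+1197.
Then q = -9 is a root, so (q+9) divides it; the quotient is q**2+7·q+133.
The quadratic q**2+7·q+133 has discriminant -483 < 0 and is irreducible over ℤ.

(7·q-5)·(7·q-9)·(q+9)·(q**2+7·q+133)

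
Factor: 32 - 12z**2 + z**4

(z + 2)(z - 2)(z**2 - 8)

Substitute u = z**2 to get a quadratic in u, then factor.
z**2 - 8 is irreducible over ℤ (8 is not a perfect square).
z**2 - 4 is a difference of squares.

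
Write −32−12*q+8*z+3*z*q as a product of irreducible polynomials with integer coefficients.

(3*q+8)*(z−4)

Group as (3*z*q+8*z) + (−12*q−32) = z*(3*q+8) − 4*(3*q+8).
Both groups share the factor (3*q+8).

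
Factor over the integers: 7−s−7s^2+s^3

(s+1)(s−1)(s−7)

Group as (s^3−s) + (−7s^2+7) = s(s^2−1) − 7(s^2−1).
Both groups share the factor (s^2−1).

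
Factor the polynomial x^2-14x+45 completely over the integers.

(x-5)(x-9)

Two integers with product 45 and sum -14 are -5 and -9.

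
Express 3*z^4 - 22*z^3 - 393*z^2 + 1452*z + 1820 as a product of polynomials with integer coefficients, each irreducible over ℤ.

Testing divisors of the constant over divisors of the leading coefficient, z = -1 is a root, giving the factor (z + 1) and quotient 3*z^3 - 25*z^2 - 368*z + 1820.
Continuing, z = 14 is a root, so (z - 14) divides it; the quotient is 3*z^2 + 17*z - 130.
The remaining quadratic factors as (3*z - 13)(z + 10).

(3*z - 13)*(z + 1)*(z + 10)*(z - 14)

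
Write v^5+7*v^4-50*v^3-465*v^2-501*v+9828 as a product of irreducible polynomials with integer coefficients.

Trying the rational-root candidates, v = -9 is a root, so (v+9) is a factor; dividing leaves v^4-2*v^3-32*v^2-177*v+1092.
Continuing, v = 4 is a root, so (v-4) divides it; the quotient is v^3+2*v^2-24*v-273.
Then v = 7 is a root, so (v-7) is a factor; dividing leaves v^2+9*v+39.
The quadratic v^2+9*v+39 has discriminant -75 < 0 and is irreducible over ℤ.

(v+9)*(v-4)*(v-7)*(v^2+9*v+39)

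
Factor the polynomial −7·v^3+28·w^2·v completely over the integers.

Factor out 7·v, leaving 4·w^2−v^2, which is a difference of two squares.

7·v·(2·w−v)·(2·w+v)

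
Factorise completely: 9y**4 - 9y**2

9y**2(y + 1)(y - 1)

Factor out 9y**2 first: what remains is y**2 - 1.
Recognize a difference of squares with the parts y and 1.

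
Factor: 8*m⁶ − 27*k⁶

(2*m² − 3*k²)*(4*m⁴ + 6*m²*k² + 9*k⁴)

Recognize a difference of cubes with the parts 2*m² and 3*k².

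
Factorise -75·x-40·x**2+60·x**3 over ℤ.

5·x·(2·x-3)·(6·x+5)

Pull out the common factor 5·x, then factor the remaining trinomial.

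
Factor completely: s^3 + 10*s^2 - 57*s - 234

Among the possible rational roots, s = -3 is a root, giving the factor (s + 3) and quotient s^2 + 7*s - 78.
The remaining quadratic factors as (s + 13)(s - 6).

(s + 13)*(s + 3)*(s - 6)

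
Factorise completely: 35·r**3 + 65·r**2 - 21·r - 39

(7·r + 13)·(5·r**2 - 3)

Group as (35·r**3 - 21·r) + (65·r**2 - 39) = 7·r·(5·r**2 - 3) + 13·(5·r**2 - 3).
Both groups share the factor (5·r**2 - 3).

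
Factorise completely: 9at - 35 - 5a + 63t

Group as (9at - 5a) + (63t - 35) = a(9t - 5) + 7(9t - 5).
Both groups share the factor (9t - 5).

(9t - 5)(a + 7)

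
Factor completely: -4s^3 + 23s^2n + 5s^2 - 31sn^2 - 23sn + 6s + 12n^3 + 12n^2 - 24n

-(4s - 3n + 3)(s - 4n)(s - n - 2)

Group: s(-4s^2 + 19sn - 3s - 12n^2 + 12n) + (-n - 2)(-4s^2 + 19sn - 3s - 12n^2 + 12n); both groups contain (-4s^2 + 19sn - 3s - 12n^2 + 12n), so (s - n - 2) is a factor with cofactor -4s^2 + 19sn - 3s - 12n^2 + 12n.
The cofactor groups again: -4s^2 + 19sn - 3s - 12n^2 + 12n = -4s(s - 4n) + (3n - 3)(s - 4n); both groups contain (s - 4n), giving -(4s - 3n + 3)(s - 4n).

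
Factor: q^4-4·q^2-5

Substitute u = q^2 to get a quadratic in u, then factor.
q^2+1 is irreducible over ℤ (sum of squares).
q^2-5 is irreducible over ℤ (5 is not a perfect square).

(q^2+1)·(q^2-5)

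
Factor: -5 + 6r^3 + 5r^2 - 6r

(6r + 5)(r + 1)(r - 1)

Group as (6r^3 - 6r) + (5r^2 - 5) = 6r(r^2 - 1) + 5(r^2 - 1).
Both groups share the factor (r^2 - 1).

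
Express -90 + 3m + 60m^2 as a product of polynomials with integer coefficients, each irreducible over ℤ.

3(4m + 5)(5m - 6)

Pull out the common factor 3, then factor the remaining trinomial.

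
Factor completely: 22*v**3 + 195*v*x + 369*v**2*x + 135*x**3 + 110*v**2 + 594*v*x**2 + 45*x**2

Group: 11*v*(2*v**2 + 33*v*x + 10*v + 45*x**2 + 15*x) + 3*x*(2*v**2 + 33*v*x + 10*v + 45*x**2 + 15*x); both groups contain (2*v**2 + 33*v*x + 10*v + 45*x**2 + 15*x), so (11*v + 3*x) is a factor with cofactor 2*v**2 + 33*v*x + 10*v + 45*x**2 + 15*x.
The cofactor groups again: 2*v**2 + 33*v*x + 10*v + 45*x**2 + 15*x = v*(2*v + 3*x) + (15*x + 5)*(2*v + 3*x); both groups contain (2*v + 3*x), giving (v + 15*x + 5)*(2*v + 3*x).

(11*v + 3*x)*(2*v + 3*x)*(v + 15*x + 5)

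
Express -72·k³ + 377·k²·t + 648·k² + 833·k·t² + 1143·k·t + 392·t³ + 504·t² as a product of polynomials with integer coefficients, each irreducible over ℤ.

-(8·k + 7·t)·(9·k + 8·t)·(k - 7·t - 9)

Group: 8·k·(-9·k² + 55·k·t + 81·k + 56·t² + 72·t) + 7·t·(-9·k² + 55·k·t + 81·k + 56·t² + 72·t); both groups contain (-9·k² + 55·k·t + 81·k + 56·t² + 72·t), so (8·k + 7·t) is a factor with cofactor -9·k² + 55·k·t + 81·k + 56·t² + 72·t.
The cofactor groups again: -9·k² + 55·k·t + 81·k + 56·t² + 72·t = -9·k·(k - 7·t - 9) - 8·t·(k - 7·t - 9); both groups contain (k - 7·t - 9), giving -(9·k + 8·t)·(k - 7·t - 9).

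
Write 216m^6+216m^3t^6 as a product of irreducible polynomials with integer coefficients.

Every term has a factor of 216m^3; factoring it out leaves m^3+t^6.
Recognize a sum of cubes with the parts m and t^2.

216m^3(m+t^2)(m^2-mt^2+t^4)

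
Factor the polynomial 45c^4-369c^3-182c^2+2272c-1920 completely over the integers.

By the rational root theorem, c = 8 is a root, so (c-8) is a factor; dividing leaves 45c^3-9c^2-254c+240.
Continuing, c = -8/3 is a root, so (3c+8) divides it; the quotient is 15c^2-43c+30.
The remaining quadratic factors as (3c-5)(5c-6).

(3c+8)(3c-5)(5c-6)(c-8)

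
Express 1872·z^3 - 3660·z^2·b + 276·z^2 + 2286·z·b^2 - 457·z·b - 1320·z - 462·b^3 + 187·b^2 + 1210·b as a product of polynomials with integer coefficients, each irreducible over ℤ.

Group: 12·z·(156·z^2 - 162·z·b + 23·z + 42·b^2 - 17·b - 110) - 11·b·(156·z^2 - 162·z·b + 23·z + 42·b^2 - 17·b - 110); both groups contain (156·z^2 - 162·z·b + 23·z + 42·b^2 - 17·b - 110), so (12·z - 11·b) is a factor with cofactor 156·z^2 - 162·z·b + 23·z + 42·b^2 - 17·b - 110.
The cofactor groups again: 156·z^2 - 162·z·b + 23·z + 42·b^2 - 17·b - 110 = 12·z·(13·z - 7·b - 10) + (-6·b + 11)·(13·z - 7·b - 10); both groups contain (13·z - 7·b - 10), giving (12·z - 6·b + 11)·(13·z - 7·b - 10).

(12·z - 11·b)·(12·z - 6·b + 11)·(13·z - 7·b - 10)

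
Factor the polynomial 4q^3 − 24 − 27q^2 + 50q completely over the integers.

(4q − 3)(q − 2)(q − 4)

Trying the rational-root candidates, q = 3/4 is a root, so (4q − 3) is a factor; dividing leaves q^2 − 6q + 8.
The remaining quadratic factors as (q − 4)(q − 2).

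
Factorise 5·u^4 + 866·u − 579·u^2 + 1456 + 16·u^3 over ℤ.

(5·u − 14)·(u + 1)·(u + 13)·(u − 8)

Among the possible rational roots, u = −13 is a root, giving the factor (u + 13) and quotient 5·u^3 − 49·u^2 + 58·u + 112.
Next, u = 8 is a root, giving the factor (u − 8) and quotient 5·u^2 − 9·u − 14.
The remaining quadratic factors as (u + 1)(5·u − 14).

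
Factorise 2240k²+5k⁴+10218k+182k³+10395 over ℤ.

Among the possible rational roots, k = -11 is a root, giving the factor (k+11) and quotient 5k³+127k²+843k+945.
Then k = -9 is a root, so (k+9) is a factor; dividing leaves 5k²+82k+105.
The remaining quadratic factors as (k+15)(5k+7).

(5k+7)(k+11)(k+15)(k+9)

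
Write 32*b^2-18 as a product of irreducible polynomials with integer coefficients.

2*(4*b+3)*(4*b-3)

Every term has a factor of 2. Then 16*b^2-9 = (4*b)² − (3)².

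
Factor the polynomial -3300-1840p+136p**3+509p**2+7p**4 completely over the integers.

Testing divisors of the constant over divisors of the leading coefficient, p = -10/7 is a root, giving the factor (7p+10) and quotient p**3+18p**2+47p-330.
Then p = -11 is a root, giving the factor (p+11) and quotient p**2+7p-30.
The remaining quadratic factors as (p+10)(p-3).

(7p+10)(p+10)(p+11)(p-3)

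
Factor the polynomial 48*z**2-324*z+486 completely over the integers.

Pull out the common factor 6, then factor the remaining trinomial.

6*(2*z-9)*(4*z-9)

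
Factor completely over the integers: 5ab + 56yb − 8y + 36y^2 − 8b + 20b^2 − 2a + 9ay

(9y + 5b − 2)(a + 4y + 4b)

Group: a(9y + 5b − 2) + (4y + 4b)(9y + 5b − 2); both groups contain (9y + 5b − 2).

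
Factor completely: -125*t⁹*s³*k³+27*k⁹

Pull out the common factor k³, leaving -125*t⁹*s³+27*k⁶.
Recognize a difference of cubes with the parts 3*k² and 5*t³*s.

-k³*(5*t³*s-3*k²)*(25*t⁶*s²+15*t³*s*k²+9*k⁴)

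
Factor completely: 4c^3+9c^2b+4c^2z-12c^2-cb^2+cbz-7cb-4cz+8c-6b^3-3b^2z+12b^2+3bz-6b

Group: c(4c^2+5cb+4cz-8c-6b^2-3bz+6b) + (b-1)(4c^2+5cb+4cz-8c-6b^2-3bz+6b); both groups contain (4c^2+5cb+4cz-8c-6b^2-3bz+6b), so (c+b-1) is a factor with cofactor 4c^2+5cb+4cz-8c-6b^2-3bz+6b.
The cofactor groups again: 4c^2+5cb+4cz-8c-6b^2-3bz+6b = 4c(c+2b+z-2) - 3b(c+2b+z-2); both groups contain (c+2b+z-2), giving (4c-3b)(c+2b+z-2).

(4c-3b)(c+2b+z-2)(c+b-1)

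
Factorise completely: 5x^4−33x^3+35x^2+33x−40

(5x−8)(x+1)(x−1)(x−5)

Testing divisors of the constant over divisors of the leading coefficient, x = −1 is a root, so (x+1) is a factor; dividing leaves 5x^3−38x^2+73x−40.
Next, x = 8/5 is a root, giving the factor (5x−8) and quotient x^2−6x+5.
The remaining quadratic factors as (x−1)(x−5).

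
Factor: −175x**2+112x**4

7x**2(4x+5)(4x−5)

Pull out the common factor 7x**2; 16x**2−25 is a difference of squares.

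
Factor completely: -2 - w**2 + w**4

(w**2 + 1)*(w**2 - 2)

Substitute u = w**2 to get a quadratic in u, then factor.
w**2 - 2 is irreducible over ℤ (2 is not a perfect square).
w**2 + 1 is irreducible over ℤ (sum of squares).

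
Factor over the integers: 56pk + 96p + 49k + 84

(7k + 12)(8p + 7)

Group as (56pk + 96p) + (49k + 84) = 8p(7k + 12) + 7(7k + 12).
Both groups share the factor (7k + 12).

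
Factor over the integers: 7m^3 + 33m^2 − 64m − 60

(7m + 5)(m + 6)(m − 2)

By the rational root theorem, m = 2 is a root, giving the factor (m − 2) and quotient 7m^2 + 47m + 30.
The remaining quadratic factors as (m + 6)(7m + 5).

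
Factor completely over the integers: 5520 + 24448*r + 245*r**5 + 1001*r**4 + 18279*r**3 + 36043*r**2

(5*r + 4)*(7*r + 4)*(7*r + 5)*(r**2 + 2*r + 69)

By the rational root theorem, r = −5/7 is a root, giving the factor (7*r + 5) and quotient 35*r**4 + 118*r**3 + 2527*r**2 + 3344*r + 1104.
Continuing, r = −4/5 is a root, giving the factor (5*r + 4) and quotient 7*r**3 + 18*r**2 + 491*r + 276.
Then r = −4/7 is a root, so (7*r + 4) divides it; the quotient is r**2 + 2*r + 69.
The quadratic r**2 + 2*r + 69 has discriminant −272 < 0 and is irreducible over ℤ.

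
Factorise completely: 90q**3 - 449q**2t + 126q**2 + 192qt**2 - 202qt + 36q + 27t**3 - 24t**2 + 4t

Group: 5q(18q**2 - 79qt + 18q - 9t**2 + 2t) + (-3t + 2)(18q**2 - 79qt + 18q - 9t**2 + 2t); both groups contain (18q**2 - 79qt + 18q - 9t**2 + 2t), so (5q - 3t + 2) is a factor with cofactor 18q**2 - 79qt + 18q - 9t**2 + 2t.
The cofactor groups again: 18q**2 - 79qt + 18q - 9t**2 + 2t = 9q(2q - 9t + 2) + t(2q - 9t + 2); both groups contain (2q - 9t + 2), giving (9q + t)(2q - 9t + 2).

(2q - 9t + 2)(5q - 3t + 2)(9q + t)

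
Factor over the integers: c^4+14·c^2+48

(c^2+6)·(c^2+8)

Substitute u = c^2 to get a quadratic in u, then factor.
c^2+8 is irreducible over ℤ (always positive, so no real roots).
c^2+6 is irreducible over ℤ (always positive, so no real roots).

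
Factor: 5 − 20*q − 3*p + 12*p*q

Group as (12*p*q − 3*p) + (−20*q + 5) = 3*p*(4*q − 1) − 5*(4*q − 1).
Both groups share the factor (4*q − 1).

(3*p − 5)*(4*q − 1)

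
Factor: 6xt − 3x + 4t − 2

(2t − 1)(3x + 2)

Group as (6xt − 3x) + (4t − 2) = 3x(2t − 1) + 2(2t − 1).
Both groups share the factor (2t − 1).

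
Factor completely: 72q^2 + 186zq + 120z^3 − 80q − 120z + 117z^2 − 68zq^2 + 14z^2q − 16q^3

Group: 5z(24z^2 + 22zq − 15z + 4q^2 − 10q) + (−4q + 8)(24z^2 + 22zq − 15z + 4q^2 − 10q); both groups contain (24z^2 + 22zq − 15z + 4q^2 − 10q), so (5z − 4q + 8) is a factor with cofactor 24z^2 + 22zq − 15z + 4q^2 − 10q.
The cofactor groups again: 24z^2 + 22zq − 15z + 4q^2 − 10q = 8z(3z + 2q) + (2q − 5)(3z + 2q); both groups contain (3z + 2q), giving (8z + 2q − 5)(3z + 2q).

(5z − 4q + 8)(3z + 2q)(8z + 2q − 5)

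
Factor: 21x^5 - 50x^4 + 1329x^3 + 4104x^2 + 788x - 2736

(3x - 2)(7x + 9)(x + 2)(x^2 - 5x + 76)

By the rational root theorem, x = 2/3 is a root, so (3x - 2) divides it; the quotient is 7x^4 - 12x^3 + 435x^2 + 1658x + 1368.
Continuing, x = -2 is a root, so (x + 2) is a factor; dividing leaves 7x^3 - 26x^2 + 487x + 684.
Then x = -9/7 is a root, so (7x + 9) divides it; the quotient is x^2 - 5x + 76.
The quadratic x^2 - 5x + 76 has discriminant -279 < 0 and is irreducible over ℤ.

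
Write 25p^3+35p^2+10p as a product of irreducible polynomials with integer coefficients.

Pull out the common factor 5p, then factor the remaining trinomial.

5p(5p+2)(p+1)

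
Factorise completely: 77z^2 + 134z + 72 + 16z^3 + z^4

By the rational root theorem, z = -9 is a root, giving the factor (z + 9) and quotient z^3 + 7z^2 + 14z + 8.
Then z = -1 is a root, so (z + 1) is a factor; dividing leaves z^2 + 6z + 8.
The remaining quadratic factors as (z + 4)(z + 2).

(z + 1)(z + 2)(z + 4)(z + 9)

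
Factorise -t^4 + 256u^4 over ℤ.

(4u - t)(4u + t)(16u^2 + t^2)

(4u)⁴ − (t)⁴ = ((4u)² − (t)²)((4u)² + (t)²); the first factor splits again, the second (16u^2 + t^2) is irreducible.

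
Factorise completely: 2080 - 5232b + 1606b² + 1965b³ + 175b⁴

Trying the rational-root candidates, b = -13/5 is a root, giving the factor (5b + 13) and quotient 35b³ + 302b² - 464b + 160.
Continuing, b = 4/5 is a root, giving the factor (5b - 4) and quotient 7b² + 66b - 40.
The remaining quadratic factors as (7b - 4)(b + 10).

(5b + 13)(5b - 4)(7b - 4)(b + 10)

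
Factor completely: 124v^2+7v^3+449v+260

By the rational root theorem, v = -5/7 is a root, so (7v+5) divides it; the quotient is v^2+17v+52.
The remaining quadratic factors as (v+4)(v+13).

(7v+5)(v+13)(v+4)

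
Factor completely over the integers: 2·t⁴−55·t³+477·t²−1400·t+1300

(2·t−5)·(t−10)·(t−13)·(t−2)

Among the possible rational roots, t = 2 is a root, so (t−2) divides it; the quotient is 2·t³−51·t²+375·t−650.
Next, t = 13 is a root, so (t−13) divides it; the quotient is 2·t²−25·t+50.
The remaining quadratic factors as (t−10)(2·t−5).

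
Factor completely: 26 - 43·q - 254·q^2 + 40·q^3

Among the possible rational roots, q = 1/4 is a root, so (4·q - 1) divides it; the quotient is 10·q^2 - 61·q - 26.
The remaining quadratic factors as (5·q + 2)(2·q - 13).

(2·q - 13)·(4·q - 1)·(5·q + 2)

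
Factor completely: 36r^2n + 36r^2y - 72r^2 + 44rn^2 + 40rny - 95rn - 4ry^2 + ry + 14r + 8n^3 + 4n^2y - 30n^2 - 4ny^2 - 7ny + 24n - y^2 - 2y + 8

Group: n(36r^2 + 44rn - 4ry - 7r + 8n^2 - 4ny - 14n - y - 4) + (y - 2)(36r^2 + 44rn - 4ry - 7r + 8n^2 - 4ny - 14n - y - 4); both groups contain (36r^2 + 44rn - 4ry - 7r + 8n^2 - 4ny - 14n - y - 4), so (n + y - 2) is a factor with cofactor 36r^2 + 44rn - 4ry - 7r + 8n^2 - 4ny - 14n - y - 4.
The cofactor groups again: 36r^2 + 44rn - 4ry - 7r + 8n^2 - 4ny - 14n - y - 4 = 9r(4r + 4n + 1) + (2n - y - 4)(4r + 4n + 1); both groups contain (4r + 4n + 1), giving (9r + 2n - y - 4)(4r + 4n + 1).

(9r + 2n - y - 4)(4r + 4n + 1)(n + y - 2)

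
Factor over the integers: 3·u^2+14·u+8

(3·u+2)·(u+4)

Need a pair with product 3·8 = 24 and sum 14: that's 2 and 12.
Split the middle term: 3·u^2+2·u + 12·u+8 = u·(3·u+2) + 4·(3·u+2).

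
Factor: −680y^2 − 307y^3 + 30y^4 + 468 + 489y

(5y + 3)(6y + 13)(y − 1)(y − 12)

By the rational root theorem, y = −3/5 is a root, so (5y + 3) is a factor; dividing leaves 6y^3 − 65y^2 − 97y + 156.
Next, y = 12 is a root, so (y − 12) is a factor; dividing leaves 6y^2 + 7y − 13.
The remaining quadratic factors as (y − 1)(6y + 13).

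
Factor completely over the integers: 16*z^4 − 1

(2*z + 1)*(2*z − 1)*(4*z^2 + 1)

Difference of squares twice: with A = 2*z and B = 1, A⁴ − B⁴ = (A² − B²)(A² + B²), and A² − B² factors again.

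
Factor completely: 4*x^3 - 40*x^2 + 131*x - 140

Trying the rational-root candidates, x = 5/2 is a root, so (2*x - 5) is a factor; dividing leaves 2*x^2 - 15*x + 28.
The remaining quadratic factors as (x - 4)(2*x - 7).

(2*x - 5)*(2*x - 7)*(x - 4)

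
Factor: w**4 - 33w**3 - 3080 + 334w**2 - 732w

By the rational root theorem, w = -2 is a root, so (w + 2) divides it; the quotient is w**3 - 35w**2 + 404w - 1540.
Then w = 11 is a root, giving the factor (w - 11) and quotient w**2 - 24w + 140.
The remaining quadratic factors as (w - 14)(w - 10).

(w + 2)(w - 10)(w - 11)(w - 14)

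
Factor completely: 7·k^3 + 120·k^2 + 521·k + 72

(7·k + 1)·(k + 8)·(k + 9)

Testing divisors of the constant over divisors of the leading coefficient, k = -9 is a root, so (k + 9) is a factor; dividing leaves 7·k^2 + 57·k + 8.
The remaining quadratic factors as (k + 8)(7·k + 1).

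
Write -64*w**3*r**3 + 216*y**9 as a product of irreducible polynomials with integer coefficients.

Factor out 8 first: what remains is -8*w**3*r**3 + 27*y**9.
Recognize a difference of cubes with the parts 3*y**3 and 2*w*r.

-8*(2*w*r - 3*y**3)*(4*w**2*r**2 + 6*w*y**3*r + 9*y**6)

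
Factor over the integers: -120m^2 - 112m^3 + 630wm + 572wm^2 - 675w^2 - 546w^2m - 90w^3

-(3w - 2m)(15w - 4m)(2w + 14m + 15)

Group: 3w(-30w^2 - 202wm - 225w + 56m^2 + 60m) - 2m(-30w^2 - 202wm - 225w + 56m^2 + 60m); both groups contain (-30w^2 - 202wm - 225w + 56m^2 + 60m), so (3w - 2m) is a factor with cofactor -30w^2 - 202wm - 225w + 56m^2 + 60m.
The cofactor groups again: -30w^2 - 202wm - 225w + 56m^2 + 60m = -15w(2w + 14m + 15) + 4m(2w + 14m + 15); both groups contain (2w + 14m + 15), giving -(15w - 4m)(2w + 14m + 15).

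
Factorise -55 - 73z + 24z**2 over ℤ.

(3z - 11)(8z + 5)

Need a pair with product 24·(-55) = -1320 and sum -73: that's 15 and -88.
Split the middle term: 24z**2 + 15z - 88z - 55 = 3z(8z + 5) - 11(8z + 5).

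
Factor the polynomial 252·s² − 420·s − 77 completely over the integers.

Pull out the common factor 7, then factor the remaining trinomial.

7·(6·s + 1)·(6·s − 11)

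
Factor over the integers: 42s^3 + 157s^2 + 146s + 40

Among the possible rational roots, s = -2/3 is a root, so (3s + 2) divides it; the quotient is 14s^2 + 43s + 20.
The remaining quadratic factors as (2s + 5)(7s + 4).

(2s + 5)(3s + 2)(7s + 4)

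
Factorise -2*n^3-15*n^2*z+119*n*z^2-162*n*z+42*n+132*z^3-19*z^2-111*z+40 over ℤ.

Group: 2*n*(-n^2-13*n*z+4*n-12*z^2-7*z+5) + (-11*z+8)*(-n^2-13*n*z+4*n-12*z^2-7*z+5); both groups contain (-n^2-13*n*z+4*n-12*z^2-7*z+5), so (2*n-11*z+8) is a factor with cofactor -n^2-13*n*z+4*n-12*z^2-7*z+5.
The cofactor groups again: -n^2-13*n*z+4*n-12*z^2-7*z+5 = -n*(n+12*z-5) + (-z-1)*(n+12*z-5); both groups contain (n+12*z-5), giving -(n+z+1)*(n+12*z-5).

-(2*n-11*z+8)*(n+12*z-5)*(n+z+1)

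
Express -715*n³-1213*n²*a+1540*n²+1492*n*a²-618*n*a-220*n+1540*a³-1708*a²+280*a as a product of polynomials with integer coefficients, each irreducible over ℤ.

-(11*n-14*a)*(13*n+10*a-2)*(5*n+11*a-10)

Group: 5*n*(-143*n²+72*n*a+22*n+140*a²-28*a) + (11*a-10)*(-143*n²+72*n*a+22*n+140*a²-28*a); both groups contain (-143*n²+72*n*a+22*n+140*a²-28*a), so (5*n+11*a-10) is a factor with cofactor -143*n²+72*n*a+22*n+140*a²-28*a.
The cofactor groups again: -143*n²+72*n*a+22*n+140*a²-28*a = -11*n*(13*n+10*a-2) + 14*a*(13*n+10*a-2); both groups contain (13*n+10*a-2), giving -(11*n-14*a)*(13*n+10*a-2).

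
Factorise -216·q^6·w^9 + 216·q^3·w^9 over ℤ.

Factor out 216·q^3·w^9 first: what remains is -q^3 + 1.
Recognize a difference of cubes with the parts 1 and q.

-216·q^3·w^9·(q - 1)·(q^2 + q + 1)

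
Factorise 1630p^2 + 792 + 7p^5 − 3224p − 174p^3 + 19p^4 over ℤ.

Among the possible rational roots, p = −9 is a root, so (p + 9) is a factor; dividing leaves 7p^4 − 44p^3 + 222p^2 − 368p + 88.
Then p = 2 is a root, giving the factor (p − 2) and quotient 7p^3 − 30p^2 + 162p − 44.
Continuing, p = 2/7 is a root, giving the factor (7p − 2) and quotient p^2 − 4p + 22.
The quadratic p^2 − 4p + 22 has discriminant −72 < 0 and is irreducible over ℤ.

(7p − 2)(p + 9)(p − 2)(p^2 − 4p + 22)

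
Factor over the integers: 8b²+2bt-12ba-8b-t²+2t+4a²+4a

Group: 4b(2b+t-2a-2) + (-t-2a)(2b+t-2a-2); both groups contain (2b+t-2a-2).

(2b+t-2a-2)(4b-t-2a)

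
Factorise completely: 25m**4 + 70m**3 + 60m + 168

Group as (25m**4 + 60m) + (70m**3 + 168) = 5m(5m**3 + 12) + 14(5m**3 + 12).
Both groups share the factor (5m**3 + 12).

(5m + 14)(5m**3 + 12)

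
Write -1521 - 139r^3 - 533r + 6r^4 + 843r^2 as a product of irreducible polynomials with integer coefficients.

Trying the rational-root candidates, r = 9 is a root, giving the factor (r - 9) and quotient 6r^3 - 85r^2 + 78r + 169.
Then r = 13/6 is a root, so (6r - 13) divides it; the quotient is r^2 - 12r - 13.
The remaining quadratic factors as (r - 13)(r + 1).

(6r - 13)(r + 1)(r - 13)(r - 9)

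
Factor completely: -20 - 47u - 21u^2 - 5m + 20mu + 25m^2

(5m + 7u + 4)(5m - 3u - 5)

Group: 5m(5m - 3u - 5) + (7u + 4)(5m - 3u - 5); both groups contain (5m - 3u - 5).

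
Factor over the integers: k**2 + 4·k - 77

(k + 11)·(k - 7)

Two integers with product -77 and sum 4 are -7 and 11.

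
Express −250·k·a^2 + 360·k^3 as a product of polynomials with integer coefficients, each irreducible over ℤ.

Factor out 10·k, leaving 36·k^2 − 25·a^2, which is a difference of two squares.

10·k·(6·k − 5·a)·(6·k + 5·a)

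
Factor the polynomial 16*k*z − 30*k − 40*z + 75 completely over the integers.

Group as (16*k*z − 30*k) + (−40*z + 75) = 2*k*(8*z − 15) − 5*(8*z − 15).
Both groups share the factor (8*z − 15).

(2*k − 5)*(8*z − 15)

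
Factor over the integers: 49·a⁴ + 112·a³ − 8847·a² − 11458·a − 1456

By the rational root theorem, a = −1/7 is a root, giving the factor (7·a + 1) and quotient 7·a³ + 15·a² − 1266·a − 1456.
Continuing, a = −8/7 is a root, giving the factor (7·a + 8) and quotient a² + a − 182.
The remaining quadratic factors as (a + 14)(a − 13).

(7·a + 1)·(7·a + 8)·(a + 14)·(a − 13)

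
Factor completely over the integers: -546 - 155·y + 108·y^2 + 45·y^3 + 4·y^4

(4·y + 13)·(y + 3)·(y + 7)·(y - 2)

Among the possible rational roots, y = -3 is a root, giving the factor (y + 3) and quotient 4·y^3 + 33·y^2 + 9·y - 182.
Then y = -13/4 is a root, so (4·y + 13) is a factor; dividing leaves y^2 + 5·y - 14.
The remaining quadratic factors as (y - 2)(y + 7).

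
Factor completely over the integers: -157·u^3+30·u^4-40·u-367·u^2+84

(2·u+3)·(3·u+2)·(5·u-2)·(u-7)

By the rational root theorem, u = -2/3 is a root, so (3·u+2) is a factor; dividing leaves 10·u^3-59·u^2-83·u+42.
Continuing, u = -3/2 is a root, so (2·u+3) is a factor; dividing leaves 5·u^2-37·u+14.
The remaining quadratic factors as (5·u-2)(u-7).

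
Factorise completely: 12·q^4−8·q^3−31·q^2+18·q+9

(2·q+3)·(2·q−3)·(3·q+1)·(q−1)

Among the possible rational roots, q = −1/3 is a root, so (3·q+1) divides it; the quotient is 4·q^3−4·q^2−9·q+9.
Next, q = 1 is a root, so (q−1) divides it; the quotient is 4·q^2−9.
The remaining quadratic factors as (2·q−3)(2·q+3).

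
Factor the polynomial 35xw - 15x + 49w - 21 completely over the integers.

(5x + 7)(7w - 3)

Group as (35xw - 15x) + (49w - 21) = 5x(7w - 3) + 7(7w - 3).
Both groups share the factor (7w - 3).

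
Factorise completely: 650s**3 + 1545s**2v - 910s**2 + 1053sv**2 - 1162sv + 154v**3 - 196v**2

(10s + 11v - 14)(13s + 14v)(5s + v)

Group: 5s(130s**2 + 283sv - 182s + 154v**2 - 196v) + v(130s**2 + 283sv - 182s + 154v**2 - 196v); both groups contain (130s**2 + 283sv - 182s + 154v**2 - 196v), so (5s + v) is a factor with cofactor 130s**2 + 283sv - 182s + 154v**2 - 196v.
The cofactor groups again: 130s**2 + 283sv - 182s + 154v**2 - 196v = 13s(10s + 11v - 14) + 14v(10s + 11v - 14); both groups contain (10s + 11v - 14), giving (13s + 14v)(10s + 11v - 14).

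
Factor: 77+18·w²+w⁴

(w²+11)·(w²+7)

Substitute u = w² to get a quadratic in u, then factor.
w²+7 is irreducible over ℤ (always positive, so no real roots).
w²+11 is irreducible over ℤ (always positive, so no real roots).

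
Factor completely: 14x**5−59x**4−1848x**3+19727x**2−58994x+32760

Testing divisors of the constant over divisors of the leading coefficient, x = 9/2 is a root, giving the factor (2x−9) and quotient 7x**4+2x**3−915x**2+5746x−3640.
Continuing, x = 5/7 is a root, so (7x−5) divides it; the quotient is x**3+x**2−130x+728.
Next, x = −14 is a root, so (x+14) is a factor; dividing leaves x**2−13x+52.
The quadratic x**2−13x+52 has discriminant −39 < 0 and is irreducible over ℤ.

(2x−9)(7x−5)(x+14)(x**2−13x+52)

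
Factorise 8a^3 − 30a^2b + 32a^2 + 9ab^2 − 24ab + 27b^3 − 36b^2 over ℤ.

(2a − 3b)(4a + 3b)(a − 3b + 4)

Group: a(8a^2 − 6ab − 9b^2) + (−3b + 4)(8a^2 − 6ab − 9b^2); both groups contain (8a^2 − 6ab − 9b^2), so (a − 3b + 4) is a factor with cofactor 8a^2 − 6ab − 9b^2.
The cofactor groups again: 8a^2 − 6ab − 9b^2 = 2a(4a + 3b) − 3b(4a + 3b); both groups contain (4a + 3b), giving (2a − 3b)(4a + 3b).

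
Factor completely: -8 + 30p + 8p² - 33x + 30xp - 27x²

-(3x - 4p + 1)(9x + 2p + 8)

Group: -9x(3x - 4p + 1) + (-2p - 8)(3x - 4p + 1); both groups contain (3x - 4p + 1).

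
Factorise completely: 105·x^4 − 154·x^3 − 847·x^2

Pull out the common factor 7·x^2, then factor the remaining trinomial.

7·x^2·(3·x − 11)·(5·x + 11)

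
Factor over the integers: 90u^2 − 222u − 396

6(3u − 11)(5u + 6)

Pull out the common factor 6, then factor the remaining trinomial.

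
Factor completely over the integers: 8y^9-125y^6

y^6(2y-5)(4y^2+10y+25)

Every term has a factor of y^6; factoring it out leaves 8y^3-125.
Recognize a difference of cubes with the parts 2y and 5.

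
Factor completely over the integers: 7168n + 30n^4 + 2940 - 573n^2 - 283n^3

(2n - 15)(3n + 14)(5n + 2)(n - 7)

Testing divisors of the constant over divisors of the leading coefficient, n = 7 is a root, giving the factor (n - 7) and quotient 30n^3 - 73n^2 - 1084n - 420.
Continuing, n = 15/2 is a root, so (2n - 15) is a factor; dividing leaves 15n^2 + 76n + 28.
The remaining quadratic factors as (5n + 2)(3n + 14).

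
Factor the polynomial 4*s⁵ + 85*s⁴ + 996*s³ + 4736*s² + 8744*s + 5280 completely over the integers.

(4*s + 5)*(s + 2)*(s + 4)*(s² + 14*s + 132)

Testing divisors of the constant over divisors of the leading coefficient, s = -4 is a root, so (s + 4) divides it; the quotient is 4*s⁴ + 69*s³ + 720*s² + 1856*s + 1320.
Then s = -2 is a root, so (s + 2) divides it; the quotient is 4*s³ + 61*s² + 598*s + 660.
Then s = -5/4 is a root, so (4*s + 5) divides it; the quotient is s² + 14*s + 132.
The quadratic s² + 14*s + 132 has discriminant -332 < 0 and is irreducible over ℤ.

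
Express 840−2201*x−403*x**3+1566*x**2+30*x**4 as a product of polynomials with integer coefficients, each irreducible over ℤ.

Trying the rational-root candidates, x = 5/2 is a root, giving the factor (2*x−5) and quotient 15*x**3−164*x**2+373*x−168.
Next, x = 8 is a root, so (x−8) is a factor; dividing leaves 15*x**2−44*x+21.
The remaining quadratic factors as (3*x−7)(5*x−3).

(2*x−5)*(3*x−7)*(5*x−3)*(x−8)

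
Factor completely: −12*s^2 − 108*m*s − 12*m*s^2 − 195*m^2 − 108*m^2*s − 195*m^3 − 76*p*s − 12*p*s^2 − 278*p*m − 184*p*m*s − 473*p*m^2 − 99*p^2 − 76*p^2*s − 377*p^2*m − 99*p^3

−(9*p + 13*m + 2*s)*(11*p + 15*m + 6*s)*(p + m + 1)

Group: p*(−99*p^2 − 278*p*m − 76*p*s − 195*m^2 − 108*m*s − 12*s^2) + (m + 1)*(−99*p^2 − 278*p*m − 76*p*s − 195*m^2 − 108*m*s − 12*s^2); both groups contain (−99*p^2 − 278*p*m − 76*p*s − 195*m^2 − 108*m*s − 12*s^2), so (p + m + 1) is a factor with cofactor −99*p^2 − 278*p*m − 76*p*s − 195*m^2 − 108*m*s − 12*s^2.
The cofactor groups again: −99*p^2 − 278*p*m − 76*p*s − 195*m^2 − 108*m*s − 12*s^2 = −9*p*(11*p + 15*m + 6*s) + (−13*m − 2*s)*(11*p + 15*m + 6*s); both groups contain (11*p + 15*m + 6*s), giving −(9*p + 13*m + 2*s)*(11*p + 15*m + 6*s).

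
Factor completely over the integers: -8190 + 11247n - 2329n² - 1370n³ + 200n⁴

(2n - 15)(4n + 13)(5n - 6)(5n - 7)

Trying the rational-root candidates, n = -13/4 is a root, so (4n + 13) divides it; the quotient is 50n³ - 505n² + 1059n - 630.
Next, n = 6/5 is a root, giving the factor (5n - 6) and quotient 10n² - 89n + 105.
The remaining quadratic factors as (2n - 15)(5n - 7).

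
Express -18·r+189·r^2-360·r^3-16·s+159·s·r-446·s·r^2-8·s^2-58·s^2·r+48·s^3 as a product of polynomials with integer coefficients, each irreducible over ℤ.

Group: 3·s·(16·s^2-46·s·r+8·s-72·r^2+9·r) + (5·r-2)·(16·s^2-46·s·r+8·s-72·r^2+9·r); both groups contain (16·s^2-46·s·r+8·s-72·r^2+9·r), so (3·s+5·r-2) is a factor with cofactor 16·s^2-46·s·r+8·s-72·r^2+9·r.
The cofactor groups again: 16·s^2-46·s·r+8·s-72·r^2+9·r = 8·s·(2·s-8·r+1) + 9·r·(2·s-8·r+1); both groups contain (2·s-8·r+1), giving (8·s+9·r)·(2·s-8·r+1).

(2·s-8·r+1)·(3·s+5·r-2)·(8·s+9·r)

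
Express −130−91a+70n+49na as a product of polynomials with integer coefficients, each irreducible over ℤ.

(7a+10)(7n−13)

Group as (49na+70n) + (−91a−130) = 7n(7a+10) − 13(7a+10).
Both groups share the factor (7a+10).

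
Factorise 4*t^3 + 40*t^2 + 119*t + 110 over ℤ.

Trying the rational-root candidates, t = -11/2 is a root, so (2*t + 11) is a factor; dividing leaves 2*t^2 + 9*t + 10.
The remaining quadratic factors as (2*t + 5)(t + 2).

(2*t + 11)*(2*t + 5)*(t + 2)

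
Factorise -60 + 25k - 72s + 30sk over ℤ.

Group as (30sk - 72s) + (25k - 60) = 6s(5k - 12) + 5(5k - 12).
Both groups share the factor (5k - 12).

(5k - 12)(6s + 5)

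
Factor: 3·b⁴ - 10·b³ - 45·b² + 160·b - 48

(3·b - 1)·(b + 4)·(b - 3)·(b - 4)

Among the possible rational roots, b = 1/3 is a root, giving the factor (3·b - 1) and quotient b³ - 3·b² - 16·b + 48.
Continuing, b = 3 is a root, so (b - 3) divides it; the quotient is b² - 16.
The remaining quadratic factors as (b + 4)(b - 4).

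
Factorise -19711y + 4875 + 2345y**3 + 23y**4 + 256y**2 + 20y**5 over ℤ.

Among the possible rational roots, y = -3 is a root, so (y + 3) divides it; the quotient is 20y**4 - 37y**3 + 2456y**2 - 7112y + 1625.
Continuing, y = 1/4 is a root, so (4y - 1) is a factor; dividing leaves 5y**3 - 8y**2 + 612y - 1625.
Continuing, y = 13/5 is a root, giving the factor (5y - 13) and quotient y**2 + y + 125.
The quadratic y**2 + y + 125 has discriminant -499 < 0 and is irreducible over ℤ.

(4y - 1)(5y - 13)(y + 3)(y**2 + y + 125)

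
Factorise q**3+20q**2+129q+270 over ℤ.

Trying the rational-root candidates, q = -9 is a root, so (q+9) is a factor; dividing leaves q**2+11q+30.
The remaining quadratic factors as (q+6)(q+5).

(q+5)(q+6)(q+9)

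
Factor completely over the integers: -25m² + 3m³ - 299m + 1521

(3m - 13)(m + 9)(m - 13)

Testing divisors of the constant over divisors of the leading coefficient, m = 13/3 is a root, so (3m - 13) divides it; the quotient is m² - 4m - 117.
The remaining quadratic factors as (m + 9)(m - 13).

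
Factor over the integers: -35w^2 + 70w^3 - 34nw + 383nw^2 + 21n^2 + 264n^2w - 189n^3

Group: 3n(-63n^2 - 59nw + 7n - 10w^2 + 5w) - 7w(-63n^2 - 59nw + 7n - 10w^2 + 5w); both groups contain (-63n^2 - 59nw + 7n - 10w^2 + 5w), so (3n - 7w) is a factor with cofactor -63n^2 - 59nw + 7n - 10w^2 + 5w.
The cofactor groups again: -63n^2 - 59nw + 7n - 10w^2 + 5w = -9n(7n + 5w) + (-2w + 1)(7n + 5w); both groups contain (7n + 5w), giving -(9n + 2w - 1)(7n + 5w).

-(3n - 7w)(7n + 5w)(9n + 2w - 1)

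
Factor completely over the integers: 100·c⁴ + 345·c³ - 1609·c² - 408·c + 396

(4·c - 11)·(5·c + 3)·(5·c - 2)·(c + 6)

By the rational root theorem, c = -6 is a root, so (c + 6) divides it; the quotient is 100·c³ - 255·c² - 79·c + 66.
Then c = -3/5 is a root, so (5·c + 3) divides it; the quotient is 20·c² - 63·c + 22.
The remaining quadratic factors as (5·c - 2)(4·c - 11).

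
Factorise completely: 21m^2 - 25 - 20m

Need a pair with product 21·(-25) = -525 and sum -20: that's 15 and -35.
Split the middle term: 21m^2 + 15m - 35m - 25 = 3m(7m + 5) - 5(7m + 5).

(3m - 5)(7m + 5)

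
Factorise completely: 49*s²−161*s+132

(7*s−11)*(7*s−12)

Need a pair with product 49·132 = 6468 and sum −161: that's −77 and −84.
Split the middle term: 49*s²−77*s − 84*s+132 = 7*s*(7*s−11) − 12*(7*s−11).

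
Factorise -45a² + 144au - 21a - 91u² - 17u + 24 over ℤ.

-(15a - 13u - 8)(3a - 7u + 3)

Group: -15a(3a - 7u + 3) + (13u + 8)(3a - 7u + 3); both groups contain (3a - 7u + 3).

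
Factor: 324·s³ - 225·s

9·s·(6·s + 5)·(6·s - 5)

Pull out the common factor 9·s; 36·s² - 25 is a difference of squares.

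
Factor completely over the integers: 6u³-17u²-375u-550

(2u+11)(3u+5)(u-10)

By the rational root theorem, u = -5/3 is a root, so (3u+5) is a factor; dividing leaves 2u²-9u-110.
The remaining quadratic factors as (2u+11)(u-10).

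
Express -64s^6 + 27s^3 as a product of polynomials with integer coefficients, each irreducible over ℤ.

Every term has a factor of s^3; factoring it out leaves -64s^3 + 27.
Recognize a difference of cubes with the parts 3 and 4s.

-s^3(4s - 3)(16s^2 + 12s + 9)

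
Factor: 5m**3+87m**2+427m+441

Trying the rational-root candidates, m = −7 is a root, giving the factor (m+7) and quotient 5m**2+52m+63.
The remaining quadratic factors as (5m+7)(m+9).

(5m+7)(m+7)(m+9)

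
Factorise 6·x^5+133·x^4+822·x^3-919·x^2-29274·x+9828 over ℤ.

Trying the rational-root candidates, x = -13 is a root, so (x+13) is a factor; dividing leaves 6·x^4+55·x^3+107·x^2-2310·x+756.
Next, x = 9/2 is a root, giving the factor (2·x-9) and quotient 3·x^3+41·x^2+238·x-84.
Then x = 1/3 is a root, giving the factor (3·x-1) and quotient x^2+14·x+84.
The quadratic x^2+14·x+84 has discriminant -140 < 0 and is irreducible over ℤ.

(2·x-9)·(3·x-1)·(x+13)·(x^2+14·x+84)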